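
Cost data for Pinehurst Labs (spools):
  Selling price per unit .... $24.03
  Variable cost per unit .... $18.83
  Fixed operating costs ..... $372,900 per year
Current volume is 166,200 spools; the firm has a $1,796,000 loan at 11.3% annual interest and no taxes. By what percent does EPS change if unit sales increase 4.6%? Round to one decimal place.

Total contribution margin = 166,200 × $5.20 = $864,240.00.
Operating income = contribution − fixed costs = $864,240.00 − $372,900 = $491,340.00.
Interest = $202,948.00, so EBIT − I = $288,392.00.
DCL = total CM / (EBIT − I) = $864,240.00 / $288,392.00 = 2.9968.
%ΔEPS = DCL × %ΔSales = 2.9968 × +4.6% = +13.8%.

+13.8%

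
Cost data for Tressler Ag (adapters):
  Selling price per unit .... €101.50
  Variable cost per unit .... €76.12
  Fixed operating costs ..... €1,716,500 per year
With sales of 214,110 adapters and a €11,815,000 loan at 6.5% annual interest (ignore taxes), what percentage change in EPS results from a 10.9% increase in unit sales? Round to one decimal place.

Total contribution margin = 214,110 × €25.38 = €5,434,111.80.
EBIT = €5,434,111.80 − €1,716,500 = €3,717,611.80.
Interest = €767,975.00, so EBIT − I = €2,949,636.80.
Degree of combined leverage = contribution ÷ (EBIT − I) = €5,434,111.80 ÷ €2,949,636.80 = 1.8423.
EPS therefore changes by 1.8423 × (+10.9%) = +20.1%.

+20.1%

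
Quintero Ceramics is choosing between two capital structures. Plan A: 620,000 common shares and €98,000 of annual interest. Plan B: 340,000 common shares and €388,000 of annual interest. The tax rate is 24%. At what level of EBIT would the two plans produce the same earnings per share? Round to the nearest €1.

€740,143

At indifference, (EBIT − 98,000)(1 − t)/620,000 = (EBIT − 388,000)(1 − t)/340,000.
Cancelling (1 − t) and cross-multiplying: 340,000·(EBIT − 98,000) = 620,000·(EBIT − 388,000).
EBIT × (620,000 − 340,000) = 388,000 × 620,000 − 98,000 × 340,000 = 207,240,000,000, so EBIT = 207,240,000,000 ÷ 280,000 = 740,142.86.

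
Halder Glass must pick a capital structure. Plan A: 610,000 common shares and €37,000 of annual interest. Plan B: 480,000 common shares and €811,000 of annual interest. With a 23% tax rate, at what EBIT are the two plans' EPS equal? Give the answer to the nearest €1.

Set EPS_A = EPS_B: (EBIT − €37,000)(1 − 0.23) ÷ 610,000 = (EBIT − €811,000)(1 − 0.23) ÷ 480,000.
Cancelling (1 − t) and cross-multiplying: 480,000·(EBIT − 37,000) = 610,000·(EBIT − 811,000).
EBIT × (610,000 − 480,000) = 811,000 × 610,000 − 37,000 × 480,000 = 476,950,000,000, so EBIT = 476,950,000,000 ÷ 130,000 = 3,668,846.15.

€3,668,846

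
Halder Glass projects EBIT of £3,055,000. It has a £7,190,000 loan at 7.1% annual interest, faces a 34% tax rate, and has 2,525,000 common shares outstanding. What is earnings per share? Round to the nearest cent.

Interest = £510,490.00, so EBT = £3,055,000 − £510,490.00 = £2,544,510.00.
Net income = £2,544,510.00 × (1 − 0.34) = £1,679,376.60.
Per share: £1,679,376.60 / 2,525,000 shares = £0.67.

£0.67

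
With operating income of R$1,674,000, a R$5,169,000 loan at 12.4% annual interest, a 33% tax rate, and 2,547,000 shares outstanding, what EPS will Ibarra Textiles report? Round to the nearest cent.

Interest = R$640,956.00, so EBT = R$1,674,000 − R$640,956.00 = R$1,033,044.00.
After tax at 33%: net income = R$1,033,044.00 × 0.67 = R$692,139.48.
Per share: R$692,139.48 / 2,547,000 shares = R$0.27.

R$0.27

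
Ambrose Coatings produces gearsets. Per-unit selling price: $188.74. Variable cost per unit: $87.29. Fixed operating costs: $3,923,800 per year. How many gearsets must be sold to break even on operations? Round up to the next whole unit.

Contribution margin per unit = $188.74 − $87.29 = $101.45.
Break-even Q = $3,923,800 / $101.45 = 38,677.18 → 38,678 gearsets.

38,678 gearsets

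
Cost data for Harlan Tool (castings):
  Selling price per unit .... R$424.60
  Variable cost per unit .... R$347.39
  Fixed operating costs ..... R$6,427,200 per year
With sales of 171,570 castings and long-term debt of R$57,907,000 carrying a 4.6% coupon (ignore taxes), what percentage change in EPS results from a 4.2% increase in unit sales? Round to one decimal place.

+13.4%

At 171,570 units, contribution = 171,570 × R$77.21 = R$13,246,919.70.
Operating income = contribution − fixed costs = R$13,246,919.70 − R$6,427,200 = R$6,819,719.70.
After interest of R$2,663,722.00, pre-tax earnings = R$4,155,997.70.
DCL = total CM / (EBIT − I) = R$13,246,919.70 / R$4,155,997.70 = 3.1874.
EPS therefore changes by 3.1874 × (+4.2%) = +13.4%.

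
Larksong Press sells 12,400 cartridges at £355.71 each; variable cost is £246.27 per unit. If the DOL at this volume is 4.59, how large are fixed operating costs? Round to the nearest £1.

At 12,400 units, contribution = 12,400 × £109.44 = £1,357,056.00.
Since DOL = CM ÷ EBIT, EBIT = £1,357,056.00 ÷ 4.59 = £295,654.90.
Fixed costs = CM − EBIT = £1,357,056.00 − £295,654.90 = £1,061,401.

£1,061,401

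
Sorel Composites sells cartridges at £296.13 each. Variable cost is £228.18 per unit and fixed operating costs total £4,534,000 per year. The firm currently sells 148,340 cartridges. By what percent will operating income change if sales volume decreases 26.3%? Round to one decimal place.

-47.8%

Total contribution margin = 148,340 × £67.95 = £10,079,703.00.
EBIT = £10,079,703.00 − £4,534,000 = £5,545,703.00.
Degree of operating leverage = £10,079,703.00 / £5,545,703.00 = 1.8176.
So EBIT moves 1.8176 × (-26.3%) = -47.8%.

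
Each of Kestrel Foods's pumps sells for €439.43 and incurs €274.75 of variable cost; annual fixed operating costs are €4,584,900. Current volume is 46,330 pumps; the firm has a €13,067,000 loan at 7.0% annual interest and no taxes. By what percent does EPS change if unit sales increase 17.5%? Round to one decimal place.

Total contribution margin = 46,330 × €164.68 = €7,629,624.40.
Subtracting fixed costs: EBIT = €7,629,624.40 − €4,584,900 = €3,044,724.40.
After interest of €914,690.00, pre-tax earnings = €2,130,034.40.
DCL = total CM / (EBIT − I) = €7,629,624.40 / €2,130,034.40 = 3.5819.
%ΔEPS = DCL × %ΔSales = 3.5819 × +17.5% = +62.7%.

+62.7%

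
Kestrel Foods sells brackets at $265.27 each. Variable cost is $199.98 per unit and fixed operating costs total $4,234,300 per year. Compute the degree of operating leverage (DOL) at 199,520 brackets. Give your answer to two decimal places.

1.48

Contribution at this volume is 199,520 × $65.29 = $13,026,660.80.
EBIT = $13,026,660.80 − $4,234,300 = $8,792,360.80.
Degree of operating leverage = $13,026,660.80 / $8,792,360.80 = 1.4816.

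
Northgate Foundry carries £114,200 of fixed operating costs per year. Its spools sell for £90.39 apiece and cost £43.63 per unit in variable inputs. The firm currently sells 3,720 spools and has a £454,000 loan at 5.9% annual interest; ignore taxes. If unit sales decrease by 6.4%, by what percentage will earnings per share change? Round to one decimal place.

-33.8%

At 3,720 units, contribution = 3,720 × £46.76 = £173,947.20.
Subtracting fixed costs: EBIT = £173,947.20 − £114,200 = £59,747.20.
Interest = £26,786.00, so EBIT − I = £32,961.20.
DCL = total CM / (EBIT − I) = £173,947.20 / £32,961.20 = 5.2773.
EPS therefore changes by 5.2773 × (-6.4%) = -33.8%.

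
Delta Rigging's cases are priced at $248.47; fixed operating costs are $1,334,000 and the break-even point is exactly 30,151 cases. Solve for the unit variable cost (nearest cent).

$204.23

At break-even, FC = Q × (P − VC), so P − VC = $1,334,000 ÷ 30,151 = $44.2440.
Variable cost per unit = $248.47 − $44.2440 = $204.23.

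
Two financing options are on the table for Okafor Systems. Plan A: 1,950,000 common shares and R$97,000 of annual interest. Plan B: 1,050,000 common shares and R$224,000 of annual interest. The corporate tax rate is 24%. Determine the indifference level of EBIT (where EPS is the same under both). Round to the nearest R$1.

R$372,167

At indifference, (EBIT − 97,000)(1 − t)/1,950,000 = (EBIT − 224,000)(1 − t)/1,050,000.
The (1 − t) factor cancels: (EBIT − 97,000) × 1,050,000 = (EBIT − 224,000) × 1,950,000.
EBIT × (1,950,000 − 1,050,000) = 224,000 × 1,950,000 − 97,000 × 1,050,000 = 334,950,000,000, so EBIT = 334,950,000,000 ÷ 900,000 = 372,166.67.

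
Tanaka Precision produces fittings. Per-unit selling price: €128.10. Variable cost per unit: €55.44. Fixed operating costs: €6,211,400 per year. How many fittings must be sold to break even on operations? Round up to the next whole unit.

Contribution margin per unit = €128.10 − €55.44 = €72.66.
Break-even volume = fixed costs ÷ CM per unit = €6,211,400 ÷ €72.66 = 85,485.82, so 85,486 fittings.

85,486 fittings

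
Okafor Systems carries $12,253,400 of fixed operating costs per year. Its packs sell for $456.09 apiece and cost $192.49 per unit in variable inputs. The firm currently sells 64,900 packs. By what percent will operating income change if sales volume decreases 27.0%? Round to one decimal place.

At 64,900 units, contribution = 64,900 × $263.60 = $17,107,640.00.
Subtracting fixed costs: EBIT = $17,107,640.00 − $12,253,400 = $4,854,240.00.
Degree of operating leverage = $17,107,640.00 / $4,854,240.00 = 3.5243.
Operating income changes by 3.5243 × -27.0% = -95.2%.

-95.2%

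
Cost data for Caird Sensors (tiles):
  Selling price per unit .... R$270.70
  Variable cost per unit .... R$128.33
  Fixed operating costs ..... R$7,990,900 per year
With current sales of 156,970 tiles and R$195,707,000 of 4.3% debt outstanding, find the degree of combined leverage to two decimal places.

Total contribution margin = 156,970 × R$142.37 = R$22,347,818.90.
Subtracting fixed costs: EBIT = R$22,347,818.90 − R$7,990,900 = R$14,356,918.90. Interest = R$8,415,401.00, so EBIT − I = R$5,941,517.90.
Degree of total leverage = total CM / (EBIT − interest) = R$22,347,818.90 / R$5,941,517.90 = 3.7613.

3.76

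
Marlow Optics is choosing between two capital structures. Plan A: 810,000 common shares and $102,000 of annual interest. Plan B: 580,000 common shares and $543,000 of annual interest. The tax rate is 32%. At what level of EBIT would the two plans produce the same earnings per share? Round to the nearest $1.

Set EPS_A = EPS_B: (EBIT − $102,000)(1 − 0.32) ÷ 810,000 = (EBIT − $543,000)(1 − 0.32) ÷ 580,000.
The (1 − t) factor cancels: (EBIT − 102,000) × 580,000 = (EBIT − 543,000) × 810,000.
Solving, EBIT = (543,000·810,000 − 102,000·580,000) / (810,000 − 580,000) = 380,670,000,000 / 230,000 = 1,655,086.96.

$1,655,087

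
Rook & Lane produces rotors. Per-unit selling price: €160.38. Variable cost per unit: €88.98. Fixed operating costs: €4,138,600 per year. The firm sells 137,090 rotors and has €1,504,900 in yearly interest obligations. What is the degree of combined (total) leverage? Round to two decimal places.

Total contribution margin = 137,090 × €71.40 = €9,788,226.00.
Subtracting fixed costs: EBIT = €9,788,226.00 − €4,138,600 = €5,649,626.00. Interest = €1,504,900.00, so EBIT − I = €4,144,726.00.
DCL = contribution ÷ (EBIT − I) = €9,788,226.00 ÷ €4,144,726.00 = 2.3616.

2.36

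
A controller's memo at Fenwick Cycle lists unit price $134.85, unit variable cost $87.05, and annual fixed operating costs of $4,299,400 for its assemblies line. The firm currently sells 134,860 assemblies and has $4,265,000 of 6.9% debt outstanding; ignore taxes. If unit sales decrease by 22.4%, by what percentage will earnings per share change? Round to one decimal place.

-77.9%

Total contribution margin = 134,860 × $47.80 = $6,446,308.00.
EBIT = $6,446,308.00 − $4,299,400 = $2,146,908.00.
Interest = $294,285.00, so EBIT − I = $1,852,623.00.
Degree of combined leverage = contribution ÷ (EBIT − I) = $6,446,308.00 ÷ $1,852,623.00 = 3.4796.
EPS therefore changes by 3.4796 × (-22.4%) = -77.9%.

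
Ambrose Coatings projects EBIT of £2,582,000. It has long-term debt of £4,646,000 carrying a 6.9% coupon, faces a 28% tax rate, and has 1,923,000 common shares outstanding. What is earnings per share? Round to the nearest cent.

Interest = £320,574.00, so EBT = £2,582,000 − £320,574.00 = £2,261,426.00.
After tax at 28%: net income = £2,261,426.00 × 0.72 = £1,628,226.72.
EPS = £1,628,226.72 ÷ 1,923,000 = £0.85.

£0.85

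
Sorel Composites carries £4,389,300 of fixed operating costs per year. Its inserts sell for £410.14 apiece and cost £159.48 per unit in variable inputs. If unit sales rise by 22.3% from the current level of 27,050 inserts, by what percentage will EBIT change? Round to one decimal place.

At 27,050 units, contribution = 27,050 × £250.66 = £6,780,353.00.
Subtracting fixed costs: EBIT = £6,780,353.00 − £4,389,300 = £2,391,053.00.
Degree of operating leverage = £6,780,353.00 / £2,391,053.00 = 2.8357.
Operating income changes by 2.8357 × +22.3% = +63.2%.

+63.2%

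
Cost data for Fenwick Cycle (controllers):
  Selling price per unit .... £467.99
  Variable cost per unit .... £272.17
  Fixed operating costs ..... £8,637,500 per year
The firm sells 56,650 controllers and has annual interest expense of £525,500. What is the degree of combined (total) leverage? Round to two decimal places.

5.75

Total contribution margin = 56,650 × £195.82 = £11,093,203.00.
Subtracting fixed costs: EBIT = £11,093,203.00 − £8,637,500 = £2,455,703.00. Interest = £525,500.00, so EBIT − I = £1,930,203.00.
DCL = contribution ÷ (EBIT − I) = £11,093,203.00 ÷ £1,930,203.00 = 5.7472.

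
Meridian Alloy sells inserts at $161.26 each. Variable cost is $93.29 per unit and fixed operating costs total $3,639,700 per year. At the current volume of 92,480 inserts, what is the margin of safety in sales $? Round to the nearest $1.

Each unit contributes $161.26 − $93.29 = $67.97. Break-even units = $3,639,700 ÷ $67.97 = 53,548.62; break-even revenue = 53,548.62 × $161.26 = $8,635,251.17.
Current sales = 92,480 × $161.26 = $14,913,324.80.
Margin of safety = $14,913,324.80 − $8,635,251.17 = $6,278,074.

$6,278,074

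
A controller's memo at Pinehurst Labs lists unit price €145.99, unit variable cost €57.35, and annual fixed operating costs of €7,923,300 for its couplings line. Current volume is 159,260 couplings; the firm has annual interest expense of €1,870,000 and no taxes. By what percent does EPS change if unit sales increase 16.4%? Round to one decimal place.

+53.5%

Total contribution margin = 159,260 × €88.64 = €14,116,806.40.
EBIT = €14,116,806.40 − €7,923,300 = €6,193,506.40.
After interest of €1,870,000.00, pre-tax earnings = €4,323,506.40.
DCL = total CM / (EBIT − I) = €14,116,806.40 / €4,323,506.40 = 3.2651.
%ΔEPS = DCL × %ΔSales = 3.2651 × +16.4% = +53.5%.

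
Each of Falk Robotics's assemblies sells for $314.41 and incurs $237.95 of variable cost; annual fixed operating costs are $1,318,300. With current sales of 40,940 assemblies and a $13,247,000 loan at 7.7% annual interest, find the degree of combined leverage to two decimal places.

3.95

Contribution at this volume is 40,940 × $76.46 = $3,130,272.40.
Operating income = contribution − fixed costs = $3,130,272.40 − $1,318,300 = $1,811,972.40. Interest = $1,020,019.00, so EBIT − I = $791,953.40.
DCL = contribution ÷ (EBIT − I) = $3,130,272.40 ÷ $791,953.40 = 3.9526.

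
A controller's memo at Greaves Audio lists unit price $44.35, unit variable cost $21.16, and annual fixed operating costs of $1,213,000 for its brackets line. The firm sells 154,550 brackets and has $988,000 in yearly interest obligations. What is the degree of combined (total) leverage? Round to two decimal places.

2.59

At 154,550 units, contribution = 154,550 × $23.19 = $3,584,014.50.
Operating income = contribution − fixed costs = $3,584,014.50 − $1,213,000 = $2,371,014.50. Interest = $988,000.00, so EBIT − I = $1,383,014.50.
Degree of total leverage = total CM / (EBIT − interest) = $3,584,014.50 / $1,383,014.50 = 2.5915.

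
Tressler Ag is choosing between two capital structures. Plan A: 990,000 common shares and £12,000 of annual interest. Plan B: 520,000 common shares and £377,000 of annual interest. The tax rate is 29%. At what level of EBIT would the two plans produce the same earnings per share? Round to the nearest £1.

£780,830

Set EPS_A = EPS_B: (EBIT − £12,000)(1 − 0.29) ÷ 990,000 = (EBIT − £377,000)(1 − 0.29) ÷ 520,000.
The (1 − t) factor cancels: (EBIT − 12,000) × 520,000 = (EBIT − 377,000) × 990,000.
EBIT × (990,000 − 520,000) = 377,000 × 990,000 − 12,000 × 520,000 = 366,990,000,000, so EBIT = 366,990,000,000 ÷ 470,000 = 780,829.79.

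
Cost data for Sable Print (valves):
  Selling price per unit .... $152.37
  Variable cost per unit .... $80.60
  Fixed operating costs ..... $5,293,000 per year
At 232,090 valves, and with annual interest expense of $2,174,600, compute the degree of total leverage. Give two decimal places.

1.81

At 232,090 units, contribution = 232,090 × $71.77 = $16,657,099.30.
Operating income = contribution − fixed costs = $16,657,099.30 − $5,293,000 = $11,364,099.30. Interest = $2,174,600.00.
DOL = $16,657,099.30 ÷ $11,364,099.30 = 1.4658; DFL = $11,364,099.30 ÷ $9,189,499.30 = 1.2366.
Combined leverage = 1.4658 × 1.2366 = 1.8126.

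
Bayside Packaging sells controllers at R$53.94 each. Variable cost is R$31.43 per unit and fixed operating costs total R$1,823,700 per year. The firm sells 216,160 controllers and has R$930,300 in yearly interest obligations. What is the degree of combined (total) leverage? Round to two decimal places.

Contribution at this volume is 216,160 × R$22.51 = R$4,865,761.60.
EBIT = R$4,865,761.60 − R$1,823,700 = R$3,042,061.60. Interest = R$930,300.00.
DOL = R$4,865,761.60 ÷ R$3,042,061.60 = 1.5995; DFL = R$3,042,061.60 ÷ R$2,111,761.60 = 1.4405.
DCL = DOL × DFL = 1.5995 × 1.4405 = 2.3041.

2.30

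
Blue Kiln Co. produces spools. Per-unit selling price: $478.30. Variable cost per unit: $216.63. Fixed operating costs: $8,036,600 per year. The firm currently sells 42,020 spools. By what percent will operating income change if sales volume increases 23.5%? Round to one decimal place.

At 42,020 units, contribution = 42,020 × $261.67 = $10,995,373.40.
Operating income = contribution − fixed costs = $10,995,373.40 − $8,036,600 = $2,958,773.40.
Degree of operating leverage = $10,995,373.40 / $2,958,773.40 = 3.7162.
So EBIT moves 3.7162 × (+23.5%) = +87.3%.

+87.3%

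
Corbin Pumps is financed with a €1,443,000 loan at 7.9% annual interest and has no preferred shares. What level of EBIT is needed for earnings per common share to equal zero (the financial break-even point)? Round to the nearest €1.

Annual interest = 7.9% × €1,443,000 = €113,997.00.
With no preferred dividends, EPS = 0 when EBIT exactly covers interest, so the financial break-even EBIT is €113,997.00.

€113,997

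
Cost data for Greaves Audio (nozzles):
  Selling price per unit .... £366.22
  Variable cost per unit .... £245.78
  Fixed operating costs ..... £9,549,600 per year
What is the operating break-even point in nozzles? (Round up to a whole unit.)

Contribution margin per unit = £366.22 − £245.78 = £120.44.
Units to break even: £9,549,600 ÷ £120.44 = 79,289.27, rounded up to 79,290.

79,290 nozzles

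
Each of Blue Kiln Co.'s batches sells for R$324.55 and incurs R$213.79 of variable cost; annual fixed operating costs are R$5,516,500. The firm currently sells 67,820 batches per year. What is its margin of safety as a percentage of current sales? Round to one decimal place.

26.6%

Each unit contributes R$324.55 − R$213.79 = R$110.76. Break-even units = R$5,516,500 ÷ R$110.76 = 49,805.89; break-even revenue = 49,805.89 × R$324.55 = R$16,164,500.50.
Current sales = 67,820 × R$324.55 = R$22,010,981.00.
Margin of safety = (R$22,010,981.00 − R$16,164,500.50) ÷ R$22,010,981.00 = 26.6%.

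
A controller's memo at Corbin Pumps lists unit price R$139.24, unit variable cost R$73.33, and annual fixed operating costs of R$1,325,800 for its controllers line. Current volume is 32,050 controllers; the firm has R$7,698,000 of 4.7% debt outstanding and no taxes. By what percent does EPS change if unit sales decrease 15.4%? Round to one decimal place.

-76.6%

Contribution at this volume is 32,050 × R$65.91 = R$2,112,415.50.
Operating income = contribution − fixed costs = R$2,112,415.50 − R$1,325,800 = R$786,615.50.
After interest of R$361,806.00, pre-tax earnings = R$424,809.50.
Degree of combined leverage = contribution ÷ (EBIT − I) = R$2,112,415.50 ÷ R$424,809.50 = 4.9726.
EPS therefore changes by 4.9726 × (-15.4%) = -76.6%.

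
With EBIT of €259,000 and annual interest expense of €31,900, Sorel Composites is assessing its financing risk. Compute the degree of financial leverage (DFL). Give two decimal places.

Annual interest charges come to €31,900.00.
Degree of financial leverage = EBIT / (EBIT − interest) = €259,000 / €227,100.00 = 1.1405.

1.14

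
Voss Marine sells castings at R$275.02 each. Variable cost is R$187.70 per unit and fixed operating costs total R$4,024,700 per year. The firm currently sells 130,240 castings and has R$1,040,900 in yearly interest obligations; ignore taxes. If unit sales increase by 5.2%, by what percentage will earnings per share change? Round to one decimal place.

+9.4%

Contribution at this volume is 130,240 × R$87.32 = R$11,372,556.80.
Operating income = contribution − fixed costs = R$11,372,556.80 − R$4,024,700 = R$7,347,856.80.
After interest of R$1,040,900.00, pre-tax earnings = R$6,306,956.80.
DCL = total CM / (EBIT − I) = R$11,372,556.80 / R$6,306,956.80 = 1.8032.
EPS therefore changes by 1.8032 × (+5.2%) = +9.4%.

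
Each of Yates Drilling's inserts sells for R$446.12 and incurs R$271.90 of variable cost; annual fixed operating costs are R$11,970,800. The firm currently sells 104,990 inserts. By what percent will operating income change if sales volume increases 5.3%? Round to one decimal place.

Total contribution margin = 104,990 × R$174.22 = R$18,291,357.80.
Subtracting fixed costs: EBIT = R$18,291,357.80 − R$11,970,800 = R$6,320,557.80.
So DOL = total CM / EBIT = R$18,291,357.80 / R$6,320,557.80 = 2.8939.
Operating income changes by 2.8939 × +5.3% = +15.3%.

+15.3%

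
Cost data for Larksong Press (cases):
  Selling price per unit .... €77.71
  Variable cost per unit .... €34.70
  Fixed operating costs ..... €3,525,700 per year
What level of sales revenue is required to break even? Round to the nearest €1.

€6,370,196

CM per unit = €77.71 − €34.70 = €43.01; CM ratio = €43.01 / €77.71 = 0.5535.
Break-even revenue = fixed costs × price ÷ CM = €3,525,700 × €77.71 ÷ €43.01 = €6,370,196.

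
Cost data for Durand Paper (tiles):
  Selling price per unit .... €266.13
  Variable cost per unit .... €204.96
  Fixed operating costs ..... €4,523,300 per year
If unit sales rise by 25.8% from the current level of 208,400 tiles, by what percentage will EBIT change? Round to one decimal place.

+40.0%

Total contribution margin = 208,400 × €61.17 = €12,747,828.00.
Subtracting fixed costs: EBIT = €12,747,828.00 − €4,523,300 = €8,224,528.00.
DOL = contribution ÷ EBIT = €12,747,828.00 ÷ €8,224,528.00 = 1.5500.
So EBIT moves 1.5500 × (+25.8%) = +40.0%.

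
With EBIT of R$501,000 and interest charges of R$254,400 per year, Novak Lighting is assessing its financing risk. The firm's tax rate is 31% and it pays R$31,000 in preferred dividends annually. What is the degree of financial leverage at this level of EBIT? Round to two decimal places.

Annual interest charges come to R$254,400.00.
Preferred dividends grossed up pre-tax: R$31,000 / (1 − 0.31) = R$44,927.54.
DFL = EBIT ÷ [EBIT − I − D_p/(1−t)] = R$501,000 ÷ [R$501,000 − R$254,400.00 − R$44,927.54] = R$501,000 ÷ R$201,672.46 = 2.4842.

2.48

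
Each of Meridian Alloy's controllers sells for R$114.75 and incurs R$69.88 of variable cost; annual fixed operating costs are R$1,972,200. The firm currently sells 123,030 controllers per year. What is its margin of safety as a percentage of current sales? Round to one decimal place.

Contribution margin per unit = R$114.75 − R$69.88 = R$44.87. Break-even units = R$1,972,200 ÷ R$44.87 = 43,953.64; break-even revenue = 43,953.64 × R$114.75 = R$5,043,680.63.
Actual sales revenue = 123,030 × R$114.75 = R$14,117,692.50.
Margin of safety = (R$14,117,692.50 − R$5,043,680.63) ÷ R$14,117,692.50 = 64.3%.

64.3%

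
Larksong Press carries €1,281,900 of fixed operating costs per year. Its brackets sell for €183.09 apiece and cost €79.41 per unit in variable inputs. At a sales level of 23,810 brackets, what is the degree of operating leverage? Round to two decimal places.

2.08

Contribution at this volume is 23,810 × €103.68 = €2,468,620.80.
EBIT = €2,468,620.80 − €1,281,900 = €1,186,720.80.
Degree of operating leverage = €2,468,620.80 / €1,186,720.80 = 2.0802.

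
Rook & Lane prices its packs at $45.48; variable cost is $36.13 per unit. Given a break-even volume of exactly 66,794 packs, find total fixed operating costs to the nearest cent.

$624,523.90

Each unit contributes $45.48 − $36.13 = $9.35.
Fixed costs = break-even units × CM = 66,794 × $9.35 = $624,523.90.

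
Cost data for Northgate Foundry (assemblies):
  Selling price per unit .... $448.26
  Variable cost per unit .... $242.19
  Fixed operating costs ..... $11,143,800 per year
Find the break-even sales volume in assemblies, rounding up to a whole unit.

54,078 assemblies

Unit CM = price − variable cost = $448.26 − $242.19 = $206.07.
Break-even Q = $11,143,800 / $206.07 = 54,077.74 → 54,078 assemblies.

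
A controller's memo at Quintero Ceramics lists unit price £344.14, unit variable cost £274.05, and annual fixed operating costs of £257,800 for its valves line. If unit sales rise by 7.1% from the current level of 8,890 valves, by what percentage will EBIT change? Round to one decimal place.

+12.1%

Contribution at this volume is 8,890 × £70.09 = £623,100.10.
Subtracting fixed costs: EBIT = £623,100.10 − £257,800 = £365,300.10.
DOL = contribution ÷ EBIT = £623,100.10 ÷ £365,300.10 = 1.7057.
Operating income changes by 1.7057 × +7.1% = +12.1%.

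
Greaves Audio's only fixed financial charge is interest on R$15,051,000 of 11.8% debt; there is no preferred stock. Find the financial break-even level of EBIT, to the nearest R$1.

Annual interest = 11.8% × R$15,051,000 = R$1,776,018.00.
With no preferred dividends, EPS = 0 when EBIT exactly covers interest, so the financial break-even EBIT is R$1,776,018.00.

R$1,776,018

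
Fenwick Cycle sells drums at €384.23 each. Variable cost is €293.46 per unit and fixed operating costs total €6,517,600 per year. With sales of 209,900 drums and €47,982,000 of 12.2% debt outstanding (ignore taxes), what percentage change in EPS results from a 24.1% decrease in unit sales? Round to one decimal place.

-68.7%

Contribution at this volume is 209,900 × €90.77 = €19,052,623.00.
Subtracting fixed costs: EBIT = €19,052,623.00 − €6,517,600 = €12,535,023.00.
Interest = €5,853,804.00, so EBIT − I = €6,681,219.00.
Degree of combined leverage = contribution ÷ (EBIT − I) = €19,052,623.00 ÷ €6,681,219.00 = 2.8517.
EPS therefore changes by 2.8517 × (-24.1%) = -68.7%.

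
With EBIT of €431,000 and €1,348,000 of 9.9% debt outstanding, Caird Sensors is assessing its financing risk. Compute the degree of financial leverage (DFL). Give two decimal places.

1.45

Interest = €133,452.00.
Degree of financial leverage = EBIT / (EBIT − interest) = €431,000 / €297,548.00 = 1.4485.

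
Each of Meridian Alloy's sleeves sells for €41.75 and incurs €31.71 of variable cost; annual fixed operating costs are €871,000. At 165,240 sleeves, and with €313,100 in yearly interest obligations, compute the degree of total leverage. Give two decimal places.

Contribution at this volume is 165,240 × €10.04 = €1,659,009.60.
Subtracting fixed costs: EBIT = €1,659,009.60 − €871,000 = €788,009.60. Interest = €313,100.00.
DOL = €1,659,009.60 ÷ €788,009.60 = 2.1053; DFL = €788,009.60 ÷ €474,909.60 = 1.6593.
Combined leverage = 2.1053 × 1.6593 = 3.4933.

3.49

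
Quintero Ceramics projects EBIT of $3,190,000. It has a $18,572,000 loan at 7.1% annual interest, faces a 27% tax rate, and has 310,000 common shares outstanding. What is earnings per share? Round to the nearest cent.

Interest = $1,318,612.00, so EBT = $3,190,000 − $1,318,612.00 = $1,871,388.00.
Net income = $1,871,388.00 × (1 − 0.27) = $1,366,113.24.
Per share: $1,366,113.24 / 310,000 shares = $4.41.

$4.41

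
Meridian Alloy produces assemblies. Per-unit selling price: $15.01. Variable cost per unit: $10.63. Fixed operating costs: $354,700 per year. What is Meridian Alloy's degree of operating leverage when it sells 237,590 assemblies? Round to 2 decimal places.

1.52

Total contribution margin = 237,590 × $4.38 = $1,040,644.20.
Subtracting fixed costs: EBIT = $1,040,644.20 − $354,700 = $685,944.20.
Degree of operating leverage = $1,040,644.20 / $685,944.20 = 1.5171.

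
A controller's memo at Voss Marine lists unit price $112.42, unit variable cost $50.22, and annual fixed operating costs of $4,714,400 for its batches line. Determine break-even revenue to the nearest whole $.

Contribution margin per unit = $112.42 − $50.22 = $62.20, a CM ratio of $62.20 ÷ $112.42 = 0.5533.
Break-even revenue = fixed costs × price ÷ CM = $4,714,400 × $112.42 ÷ $62.20 = $8,520,785.

$8,520,785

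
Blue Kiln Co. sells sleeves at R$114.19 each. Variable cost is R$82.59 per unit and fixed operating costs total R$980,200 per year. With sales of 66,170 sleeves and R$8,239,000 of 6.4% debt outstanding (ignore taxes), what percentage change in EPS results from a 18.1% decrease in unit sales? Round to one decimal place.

Contribution at this volume is 66,170 × R$31.60 = R$2,090,972.00.
Operating income = contribution − fixed costs = R$2,090,972.00 − R$980,200 = R$1,110,772.00.
After interest of R$527,296.00, pre-tax earnings = R$583,476.00.
DCL = total CM / (EBIT − I) = R$2,090,972.00 / R$583,476.00 = 3.5836.
%ΔEPS = DCL × %ΔSales = 3.5836 × -18.1% = -64.9%.

-64.9%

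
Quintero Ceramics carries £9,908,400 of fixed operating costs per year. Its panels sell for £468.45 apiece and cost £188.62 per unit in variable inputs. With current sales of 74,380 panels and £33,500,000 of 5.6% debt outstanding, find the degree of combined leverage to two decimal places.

Contribution at this volume is 74,380 × £279.83 = £20,813,755.40.
Operating income = contribution − fixed costs = £20,813,755.40 − £9,908,400 = £10,905,355.40. Interest = £1,876,000.00, so EBIT − I = £9,029,355.40.
DCL = contribution ÷ (EBIT − I) = £20,813,755.40 ÷ £9,029,355.40 = 2.3051.

2.31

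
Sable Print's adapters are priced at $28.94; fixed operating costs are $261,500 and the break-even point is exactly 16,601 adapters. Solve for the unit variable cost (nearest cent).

$13.19

At break-even, FC = Q × (P − VC), so P − VC = $261,500 ÷ 16,601 = $15.7521.
Hence VC = price − CM = $28.94 − $15.7521 = $13.19.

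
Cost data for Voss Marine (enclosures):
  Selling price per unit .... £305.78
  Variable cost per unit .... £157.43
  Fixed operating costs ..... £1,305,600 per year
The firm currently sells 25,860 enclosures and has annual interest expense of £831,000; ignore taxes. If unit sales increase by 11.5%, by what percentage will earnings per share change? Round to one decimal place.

At 25,860 units, contribution = 25,860 × £148.35 = £3,836,331.00.
EBIT = £3,836,331.00 − £1,305,600 = £2,530,731.00.
Interest = £831,000.00, so EBIT − I = £1,699,731.00.
DCL = total CM / (EBIT − I) = £3,836,331.00 / £1,699,731.00 = 2.2570.
EPS therefore changes by 2.2570 × (+11.5%) = +26.0%.

+26.0%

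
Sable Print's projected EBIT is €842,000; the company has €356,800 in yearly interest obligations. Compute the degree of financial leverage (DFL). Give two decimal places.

1.74

Annual interest charges come to €356,800.00.
Degree of financial leverage = EBIT / (EBIT − interest) = €842,000 / €485,200.00 = 1.7354.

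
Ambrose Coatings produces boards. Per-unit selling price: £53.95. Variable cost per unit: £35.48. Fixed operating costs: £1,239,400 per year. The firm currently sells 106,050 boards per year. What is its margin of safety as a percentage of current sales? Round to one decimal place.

Contribution margin per unit = £53.95 − £35.48 = £18.47. Break-even units = £1,239,400 ÷ £18.47 = 67,103.41; break-even revenue = 67,103.41 × £53.95 = £3,620,229.02.
Current sales = 106,050 × £53.95 = £5,721,397.50.
Margin of safety = (£5,721,397.50 − £3,620,229.02) ÷ £5,721,397.50 = 36.7%.

36.7%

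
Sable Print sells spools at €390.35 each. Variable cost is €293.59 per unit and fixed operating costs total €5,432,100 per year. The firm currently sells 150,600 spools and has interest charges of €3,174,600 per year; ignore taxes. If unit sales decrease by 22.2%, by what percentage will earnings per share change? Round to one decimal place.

-54.2%

At 150,600 units, contribution = 150,600 × €96.76 = €14,572,056.00.
Subtracting fixed costs: EBIT = €14,572,056.00 − €5,432,100 = €9,139,956.00.
After interest of €3,174,600.00, pre-tax earnings = €5,965,356.00.
DCL = total CM / (EBIT − I) = €14,572,056.00 / €5,965,356.00 = 2.4428.
EPS therefore changes by 2.4428 × (-22.2%) = -54.2%.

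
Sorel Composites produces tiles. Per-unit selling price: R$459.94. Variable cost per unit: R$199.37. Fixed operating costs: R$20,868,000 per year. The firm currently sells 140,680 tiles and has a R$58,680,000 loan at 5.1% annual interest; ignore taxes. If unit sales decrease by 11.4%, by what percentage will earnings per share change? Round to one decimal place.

-32.7%

Total contribution margin = 140,680 × R$260.57 = R$36,656,987.60.
Operating income = contribution − fixed costs = R$36,656,987.60 − R$20,868,000 = R$15,788,987.60.
After interest of R$2,992,680.00, pre-tax earnings = R$12,796,307.60.
DCL = total CM / (EBIT − I) = R$36,656,987.60 / R$12,796,307.60 = 2.8647.
%ΔEPS = DCL × %ΔSales = 2.8647 × -11.4% = -32.7%.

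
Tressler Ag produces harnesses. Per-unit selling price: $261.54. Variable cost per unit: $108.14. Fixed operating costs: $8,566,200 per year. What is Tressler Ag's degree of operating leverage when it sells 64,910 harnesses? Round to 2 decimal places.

At 64,910 units, contribution = 64,910 × $153.40 = $9,957,194.00.
Operating income = contribution − fixed costs = $9,957,194.00 − $8,566,200 = $1,390,994.00.
DOL = contribution ÷ EBIT = $9,957,194.00 ÷ $1,390,994.00 = 7.1583.

7.16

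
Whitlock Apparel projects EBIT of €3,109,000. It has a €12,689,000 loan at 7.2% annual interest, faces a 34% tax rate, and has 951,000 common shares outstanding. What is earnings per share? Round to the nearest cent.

Pre-tax income = €3,109,000 − €913,608.00 = €2,195,392.00.
Net income = €2,195,392.00 × (1 − 0.34) = €1,448,958.72.
EPS = €1,448,958.72 ÷ 951,000 = €1.52.

€1.52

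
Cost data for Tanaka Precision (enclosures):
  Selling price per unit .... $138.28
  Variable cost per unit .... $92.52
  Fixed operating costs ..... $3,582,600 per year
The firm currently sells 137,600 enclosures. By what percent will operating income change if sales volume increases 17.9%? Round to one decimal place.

+41.5%

Total contribution margin = 137,600 × $45.76 = $6,296,576.00.
Subtracting fixed costs: EBIT = $6,296,576.00 − $3,582,600 = $2,713,976.00.
DOL = contribution ÷ EBIT = $6,296,576.00 ÷ $2,713,976.00 = 2.3201.
So EBIT moves 2.3201 × (+17.9%) = +41.5%.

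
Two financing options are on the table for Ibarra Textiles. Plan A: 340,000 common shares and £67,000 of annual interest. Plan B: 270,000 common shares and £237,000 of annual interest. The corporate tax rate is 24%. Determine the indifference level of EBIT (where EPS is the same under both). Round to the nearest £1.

£892,714

Set EPS_A = EPS_B: (EBIT − £67,000)(1 − 0.24) ÷ 340,000 = (EBIT − £237,000)(1 − 0.24) ÷ 270,000.
Cancelling (1 − t) and cross-multiplying: 270,000·(EBIT − 67,000) = 340,000·(EBIT − 237,000).
Solving, EBIT = (237,000·340,000 − 67,000·270,000) / (340,000 − 270,000) = 62,490,000,000 / 70,000 = 892,714.29.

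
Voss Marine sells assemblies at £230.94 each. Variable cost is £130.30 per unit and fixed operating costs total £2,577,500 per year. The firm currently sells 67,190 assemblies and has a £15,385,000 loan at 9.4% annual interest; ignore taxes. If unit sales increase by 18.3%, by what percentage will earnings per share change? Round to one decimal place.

+45.2%

Total contribution margin = 67,190 × £100.64 = £6,762,001.60.
Subtracting fixed costs: EBIT = £6,762,001.60 − £2,577,500 = £4,184,501.60.
After interest of £1,446,190.00, pre-tax earnings = £2,738,311.60.
Degree of combined leverage = contribution ÷ (EBIT − I) = £6,762,001.60 ÷ £2,738,311.60 = 2.4694.
%ΔEPS = DCL × %ΔSales = 2.4694 × +18.3% = +45.2%.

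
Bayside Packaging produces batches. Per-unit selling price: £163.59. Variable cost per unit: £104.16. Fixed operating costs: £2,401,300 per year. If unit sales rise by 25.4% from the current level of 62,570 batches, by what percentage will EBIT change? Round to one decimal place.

At 62,570 units, contribution = 62,570 × £59.43 = £3,718,535.10.
Operating income = contribution − fixed costs = £3,718,535.10 − £2,401,300 = £1,317,235.10.
So DOL = total CM / EBIT = £3,718,535.10 / £1,317,235.10 = 2.8230.
So EBIT moves 2.8230 × (+25.4%) = +71.7%.

+71.7%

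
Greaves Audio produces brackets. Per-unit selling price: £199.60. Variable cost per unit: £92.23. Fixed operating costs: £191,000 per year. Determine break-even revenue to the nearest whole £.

Contribution margin per unit = £199.60 − £92.23 = £107.37, a CM ratio of £107.37 ÷ £199.60 = 0.5379.
Break-even sales = FC ÷ CM ratio = £191,000 × £199.60 / £107.37 = £355,068.

£355,068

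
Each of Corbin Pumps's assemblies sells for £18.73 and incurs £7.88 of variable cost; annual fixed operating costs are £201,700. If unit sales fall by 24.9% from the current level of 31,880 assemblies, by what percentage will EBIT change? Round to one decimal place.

-59.7%

Contribution at this volume is 31,880 × £10.85 = £345,898.00.
Subtracting fixed costs: EBIT = £345,898.00 − £201,700 = £144,198.00.
Degree of operating leverage = £345,898.00 / £144,198.00 = 2.3988.
So EBIT moves 2.3988 × (-24.9%) = -59.7%.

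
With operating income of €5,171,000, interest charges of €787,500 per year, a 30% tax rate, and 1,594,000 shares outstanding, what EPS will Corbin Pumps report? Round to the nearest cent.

€1.93

Pre-tax income = €5,171,000 − €787,500.00 = €4,383,500.00.
Net income = €4,383,500.00 × (1 − 0.30) = €3,068,450.00.
Per share: €3,068,450.00 / 1,594,000 shares = €1.93.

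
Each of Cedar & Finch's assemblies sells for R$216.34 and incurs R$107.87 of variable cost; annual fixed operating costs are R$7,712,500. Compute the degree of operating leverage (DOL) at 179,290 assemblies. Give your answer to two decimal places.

Total contribution margin = 179,290 × R$108.47 = R$19,447,586.30.
Operating income = contribution − fixed costs = R$19,447,586.30 − R$7,712,500 = R$11,735,086.30.
DOL = contribution ÷ EBIT = R$19,447,586.30 ÷ R$11,735,086.30 = 1.6572.

1.66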